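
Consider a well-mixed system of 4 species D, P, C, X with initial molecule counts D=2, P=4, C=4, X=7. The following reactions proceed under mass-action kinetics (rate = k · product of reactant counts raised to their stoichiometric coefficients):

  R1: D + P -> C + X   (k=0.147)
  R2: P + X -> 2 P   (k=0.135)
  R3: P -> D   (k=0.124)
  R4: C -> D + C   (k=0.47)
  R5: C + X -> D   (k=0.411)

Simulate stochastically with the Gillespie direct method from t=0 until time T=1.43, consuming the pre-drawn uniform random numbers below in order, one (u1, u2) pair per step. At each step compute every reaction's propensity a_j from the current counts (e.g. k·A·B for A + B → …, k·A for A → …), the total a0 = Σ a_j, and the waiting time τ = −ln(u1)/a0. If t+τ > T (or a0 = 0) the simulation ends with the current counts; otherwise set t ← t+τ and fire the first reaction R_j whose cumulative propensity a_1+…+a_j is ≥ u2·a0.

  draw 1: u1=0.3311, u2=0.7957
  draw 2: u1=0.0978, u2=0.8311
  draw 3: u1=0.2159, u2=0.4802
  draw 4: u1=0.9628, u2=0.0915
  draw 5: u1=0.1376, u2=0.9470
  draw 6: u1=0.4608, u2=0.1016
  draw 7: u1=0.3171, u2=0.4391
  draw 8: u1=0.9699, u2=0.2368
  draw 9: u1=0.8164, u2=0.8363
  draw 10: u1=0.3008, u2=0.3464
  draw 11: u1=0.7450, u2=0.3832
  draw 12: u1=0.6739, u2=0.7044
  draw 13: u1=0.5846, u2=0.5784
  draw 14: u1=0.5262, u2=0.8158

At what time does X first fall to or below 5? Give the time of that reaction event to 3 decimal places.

t=0.000: D=2 P=4 C=4 X=7
Draw 1: a1=1.176, a2=3.780, a3=0.496, a4=1.880, a5=11.508, a0=18.840; τ=−ln(0.3311)/18.840=0.059 → t=0.059; u2·a0=0.7957·18.840=14.991; a1+…+a4=7.332 < 14.991 ≤ a1+…+a5=18.840 → R5 fires; D=3 P=4 C=3 X=6
Draw 2: a1=1.764, a2=3.240, a3=0.496, a4=1.410, a5=7.398, a0=14.308; τ=−ln(0.0978)/14.308=0.162 → t=0.221; u2·a0=0.8311·14.308=11.891; a1+…+a4=6.910 < 11.891 ≤ a1+…+a5=14.308 → R5 fires; D=4 P=4 C=2 X=5
Draw 3: a1=2.352, a2=2.700, a3=0.496, a4=0.940, a5=4.110, a0=10.598; τ=−ln(0.2159)/10.598=0.145 → t=0.366; u2·a0=0.4802·10.598=5.089; a1+a2=5.052 < 5.089 ≤ a1+…+a3=5.548 → R3 fires; D=5 P=3 C=2 X=5
Draw 4: a1=2.205, a2=2.025, a3=0.372, a4=0.940, a5=4.110, a0=9.652; τ=−ln(0.9628)/9.652=0.004 → t=0.370; u2·a0=0.0915·9.652=0.883 ≤ a1=2.205 → R1 fires; D=4 P=2 C=3 X=6
Draw 5: a1=1.176, a2=1.620, a3=0.248, a4=1.410, a5=7.398, a0=11.852; τ=−ln(0.1376)/11.852=0.167 → t=0.537; u2·a0=0.9470·11.852=11.224; a1+…+a4=4.454 < 11.224 ≤ a1+…+a5=11.852 → R5 fires; D=5 P=2 C=2 X=5
Draw 6: a1=1.470, a2=1.350, a3=0.248, a4=0.940, a5=4.110, a0=8.118; τ=−ln(0.4608)/8.118=0.095 → t=0.633; u2·a0=0.1016·8.118=0.825 ≤ a1=1.470 → R1 fires; D=4 P=1 C=3 X=6
Draw 7: a1=0.588, a2=0.810, a3=0.124, a4=1.410, a5=7.398, a0=10.330; τ=−ln(0.3171)/10.330=0.111 → t=0.744; u2·a0=0.4391·10.330=4.536; a1+…+a4=2.932 < 4.536 ≤ a1+…+a5=10.330 → R5 fires; D=5 P=1 C=2 X=5
Draw 8: a1=0.735, a2=0.675, a3=0.124, a4=0.940, a5=4.110, a0=6.584; τ=−ln(0.9699)/6.584=0.005 → t=0.748; u2·a0=0.2368·6.584=1.559; a1+…+a3=1.534 < 1.559 ≤ a1+…+a4=2.474 → R4 fires; D=6 P=1 C=2 X=5
Draw 9: a1=0.882, a2=0.675, a3=0.124, a4=0.940, a5=4.110, a0=6.731; τ=−ln(0.8164)/6.731=0.030 → t=0.778; u2·a0=0.8363·6.731=5.629; a1+…+a4=2.621 < 5.629 ≤ a1+…+a5=6.731 → R5 fires; D=7 P=1 C=1 X=4
Draw 10: a1=1.029, a2=0.540, a3=0.124, a4=0.470, a5=1.644, a0=3.807; τ=−ln(0.3008)/3.807=0.316 → t=1.094; u2·a0=0.3464·3.807=1.319; a1=1.029 < 1.319 ≤ a1+a2=1.569 → R2 fires; D=7 P=2 C=1 X=3
Draw 11: a1=2.058, a2=0.810, a3=0.248, a4=0.470, a5=1.233, a0=4.819; τ=−ln(0.7450)/4.819=0.061 → t=1.155; u2·a0=0.3832·4.819=1.847 ≤ a1=2.058 → R1 fires; D=6 P=1 C=2 X=4
Draw 12: a1=0.882, a2=0.540, a3=0.124, a4=0.940, a5=3.288, a0=5.774; τ=−ln(0.6739)/5.774=0.068 → t=1.223; u2·a0=0.7044·5.774=4.067; a1+…+a4=2.486 < 4.067 ≤ a1+…+a5=5.774 → R5 fires; D=7 P=1 C=1 X=3
Draw 13: a1=1.029, a2=0.405, a3=0.124, a4=0.470, a5=1.233, a0=3.261; τ=−ln(0.5846)/3.261=0.165 → t=1.388; u2·a0=0.5784·3.261=1.886; a1+…+a3=1.558 < 1.886 ≤ a1+…+a4=2.028 → R4 fires; D=8 P=1 C=1 X=3
Draw 14: a1=1.176, a2=0.405, a3=0.124, a4=0.470, a5=1.233, a0=3.408; τ=−ln(0.5262)/3.408=0.188 → t=1.576 > T=1.43: stop.
X first becomes ≤ 5 when it reaches 5 at the event at t=0.221.

Threshold first reached at t = 0.221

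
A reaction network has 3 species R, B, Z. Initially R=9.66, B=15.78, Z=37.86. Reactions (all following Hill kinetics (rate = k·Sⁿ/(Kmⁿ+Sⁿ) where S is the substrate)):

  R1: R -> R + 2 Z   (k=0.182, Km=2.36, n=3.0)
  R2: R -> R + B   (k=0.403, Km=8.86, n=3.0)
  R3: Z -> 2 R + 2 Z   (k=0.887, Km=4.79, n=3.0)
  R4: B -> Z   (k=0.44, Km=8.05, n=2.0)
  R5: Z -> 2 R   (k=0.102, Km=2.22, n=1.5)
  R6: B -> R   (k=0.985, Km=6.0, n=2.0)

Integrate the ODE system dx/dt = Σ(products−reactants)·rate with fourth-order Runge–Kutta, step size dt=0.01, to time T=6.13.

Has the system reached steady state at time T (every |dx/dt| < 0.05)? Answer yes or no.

RK4 with dt=0.01: 613 steps to T=6.13. Trajectory (selected grid times):
t=0.00: R=9.66 B=15.78 Z=37.86
t=0.68: R=11.58 B=15.14 Z=38.87
t=1.36: R=13.50 B=14.53 Z=39.88
t=2.04: R=15.41 B=13.96 Z=40.89
t=2.72: R=17.31 B=13.41 Z=41.89
t=3.41: R=19.24 B=12.88 Z=42.91
t=4.09: R=21.12 B=12.37 Z=43.90
t=4.77: R=23.00 B=11.88 Z=44.89
t=5.45: R=24.88 B=11.41 Z=45.87
t=6.13: R=26.74 B=10.96 Z=46.85
Rates at T: R1=0.1819, R2=0.3889, R3=0.8861, R4=0.2858, R5=0.1010, R6=0.7578
dx/dt at T (Σ net stoichiometry × rate): R=+2.7318, B=-0.6547, Z=+1.4346
Largest |dx/dt| is |+2.7318| (R) ≥ 0.05 → not steady.

Steady state at T: no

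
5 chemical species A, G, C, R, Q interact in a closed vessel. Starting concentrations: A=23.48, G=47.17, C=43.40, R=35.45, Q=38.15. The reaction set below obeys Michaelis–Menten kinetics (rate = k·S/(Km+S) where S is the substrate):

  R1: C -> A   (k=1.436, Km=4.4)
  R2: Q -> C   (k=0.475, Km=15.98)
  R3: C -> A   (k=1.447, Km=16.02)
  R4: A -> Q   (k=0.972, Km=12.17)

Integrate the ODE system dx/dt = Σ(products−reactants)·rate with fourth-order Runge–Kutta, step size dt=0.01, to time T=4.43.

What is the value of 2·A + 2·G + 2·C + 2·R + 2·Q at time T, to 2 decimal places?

Value at T = 375.30

Check how each reaction changes W = 2·A + 2·G + 2·C + 2·R + 2·Q (weight of products minus weight of reactants):
R1: C -> A: (2·1) − (2·1) = 2 − 2 = 0
R2: Q -> C: (2·1) − (2·1) = 2 − 2 = 0
R3: C -> A: (2·1) − (2·1) = 2 − 2 = 0
R4: A -> Q: (2·1) − (2·1) = 2 − 2 = 0
Every reaction leaves W unchanged, so W is conserved and no simulation is needed: W(T) = W(0) = 2·23.48 + 2·47.17 + 2·43.40 + 2·35.45 + 2·38.15 = 375.30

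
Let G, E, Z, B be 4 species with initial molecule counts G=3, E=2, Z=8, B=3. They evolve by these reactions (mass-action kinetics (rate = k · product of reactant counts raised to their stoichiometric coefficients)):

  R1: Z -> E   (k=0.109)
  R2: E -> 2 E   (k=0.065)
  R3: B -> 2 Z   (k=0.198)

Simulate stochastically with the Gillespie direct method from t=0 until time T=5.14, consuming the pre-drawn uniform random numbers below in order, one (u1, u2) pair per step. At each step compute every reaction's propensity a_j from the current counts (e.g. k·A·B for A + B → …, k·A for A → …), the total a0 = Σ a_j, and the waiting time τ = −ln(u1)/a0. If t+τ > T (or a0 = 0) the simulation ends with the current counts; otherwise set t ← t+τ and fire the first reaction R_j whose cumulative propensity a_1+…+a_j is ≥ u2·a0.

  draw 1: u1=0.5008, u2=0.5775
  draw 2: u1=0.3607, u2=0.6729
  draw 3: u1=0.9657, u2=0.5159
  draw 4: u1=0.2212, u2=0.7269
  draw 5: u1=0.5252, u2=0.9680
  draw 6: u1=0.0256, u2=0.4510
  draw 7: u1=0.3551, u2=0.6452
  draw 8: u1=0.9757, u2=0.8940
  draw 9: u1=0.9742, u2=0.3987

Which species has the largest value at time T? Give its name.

Dominant species at T: Z

t=0.000: G=3 E=2 Z=8 B=3
Draw 1: a1=0.872, a2=0.130, a3=0.594, a0=1.596; τ=−ln(0.5008)/1.596=0.433 → t=0.433; u2·a0=0.5775·1.596=0.922; a1=0.872 < 0.922 ≤ a1+a2=1.002 → R2 fires; G=3 E=3 Z=8 B=3
Draw 2: a1=0.872, a2=0.195, a3=0.594, a0=1.661; τ=−ln(0.3607)/1.661=0.614 → t=1.047; u2·a0=0.6729·1.661=1.118; a1+a2=1.067 < 1.118 ≤ a1+…+a3=1.661 → R3 fires; G=3 E=3 Z=10 B=2
Draw 3: a1=1.090, a2=0.195, a3=0.396, a0=1.681; τ=−ln(0.9657)/1.681=0.021 → t=1.068; u2·a0=0.5159·1.681=0.867 ≤ a1=1.090 → R1 fires; G=3 E=4 Z=9 B=2
Draw 4: a1=0.981, a2=0.260, a3=0.396, a0=1.637; τ=−ln(0.2212)/1.637=0.922 → t=1.990; u2·a0=0.7269·1.637=1.190; a1=0.981 < 1.190 ≤ a1+a2=1.241 → R2 fires; G=3 E=5 Z=9 B=2
Draw 5: a1=0.981, a2=0.325, a3=0.396, a0=1.702; τ=−ln(0.5252)/1.702=0.378 → t=2.368; u2·a0=0.9680·1.702=1.648; a1+a2=1.306 < 1.648 ≤ a1+…+a3=1.702 → R3 fires; G=3 E=5 Z=11 B=1
Draw 6: a1=1.199, a2=0.325, a3=0.198, a0=1.722; τ=−ln(0.0256)/1.722=2.128 → t=4.496; u2·a0=0.4510·1.722=0.777 ≤ a1=1.199 → R1 fires; G=3 E=6 Z=10 B=1
Draw 7: a1=1.090, a2=0.390, a3=0.198, a0=1.678; τ=−ln(0.3551)/1.678=0.617 → t=5.113; u2·a0=0.6452·1.678=1.083 ≤ a1=1.090 → R1 fires; G=3 E=7 Z=9 B=1
Draw 8: a1=0.981, a2=0.455, a3=0.198, a0=1.634; τ=−ln(0.9757)/1.634=0.015 → t=5.128; u2·a0=0.8940·1.634=1.461; a1+a2=1.436 < 1.461 ≤ a1+…+a3=1.634 → R3 fires; G=3 E=7 Z=11 B=0
Draw 9: a1=1.199, a2=0.455, a3=0.000, a0=1.654; τ=−ln(0.9742)/1.654=0.016 → t=5.144 > T=5.14: stop.
At T=5.14: G=3 E=7 Z=11 B=0; the largest is Z.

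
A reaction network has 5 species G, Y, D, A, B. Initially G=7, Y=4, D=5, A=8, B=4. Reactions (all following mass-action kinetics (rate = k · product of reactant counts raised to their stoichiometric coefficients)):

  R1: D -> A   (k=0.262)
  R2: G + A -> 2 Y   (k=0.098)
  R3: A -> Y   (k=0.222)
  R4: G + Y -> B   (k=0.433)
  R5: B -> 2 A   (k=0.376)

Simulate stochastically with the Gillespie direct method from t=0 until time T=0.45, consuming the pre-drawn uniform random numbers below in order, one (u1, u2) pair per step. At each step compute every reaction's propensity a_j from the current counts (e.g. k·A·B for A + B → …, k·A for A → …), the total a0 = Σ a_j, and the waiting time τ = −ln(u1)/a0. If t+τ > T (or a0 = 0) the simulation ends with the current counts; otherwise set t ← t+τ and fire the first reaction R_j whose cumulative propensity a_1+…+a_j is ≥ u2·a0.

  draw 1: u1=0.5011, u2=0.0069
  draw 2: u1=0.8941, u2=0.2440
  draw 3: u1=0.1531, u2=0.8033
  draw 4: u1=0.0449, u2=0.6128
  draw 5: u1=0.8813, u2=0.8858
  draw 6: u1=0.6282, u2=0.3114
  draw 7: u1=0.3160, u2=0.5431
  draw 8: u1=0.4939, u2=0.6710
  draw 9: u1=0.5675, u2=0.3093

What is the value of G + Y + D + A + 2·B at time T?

Value at T = 32

Check how each reaction changes W = G + Y + D + A + 2·B (weight of products minus weight of reactants):
R1: D -> A: (1·1) − (1·1) = 1 − 1 = 0
R2: G + A -> 2 Y: (1·2) − (1·1 + 1·1) = 2 − 2 = 0
R3: A -> Y: (1·1) − (1·1) = 1 − 1 = 0
R4: G + Y -> B: (2·1) − (1·1 + 1·1) = 2 − 2 = 0
R5: B -> 2 A: (1·2) − (2·1) = 2 − 2 = 0
Every reaction leaves W unchanged, so W is conserved and no simulation is needed: W(T) = W(0) = 7 + 4 + 5 + 8 + 2·4 = 32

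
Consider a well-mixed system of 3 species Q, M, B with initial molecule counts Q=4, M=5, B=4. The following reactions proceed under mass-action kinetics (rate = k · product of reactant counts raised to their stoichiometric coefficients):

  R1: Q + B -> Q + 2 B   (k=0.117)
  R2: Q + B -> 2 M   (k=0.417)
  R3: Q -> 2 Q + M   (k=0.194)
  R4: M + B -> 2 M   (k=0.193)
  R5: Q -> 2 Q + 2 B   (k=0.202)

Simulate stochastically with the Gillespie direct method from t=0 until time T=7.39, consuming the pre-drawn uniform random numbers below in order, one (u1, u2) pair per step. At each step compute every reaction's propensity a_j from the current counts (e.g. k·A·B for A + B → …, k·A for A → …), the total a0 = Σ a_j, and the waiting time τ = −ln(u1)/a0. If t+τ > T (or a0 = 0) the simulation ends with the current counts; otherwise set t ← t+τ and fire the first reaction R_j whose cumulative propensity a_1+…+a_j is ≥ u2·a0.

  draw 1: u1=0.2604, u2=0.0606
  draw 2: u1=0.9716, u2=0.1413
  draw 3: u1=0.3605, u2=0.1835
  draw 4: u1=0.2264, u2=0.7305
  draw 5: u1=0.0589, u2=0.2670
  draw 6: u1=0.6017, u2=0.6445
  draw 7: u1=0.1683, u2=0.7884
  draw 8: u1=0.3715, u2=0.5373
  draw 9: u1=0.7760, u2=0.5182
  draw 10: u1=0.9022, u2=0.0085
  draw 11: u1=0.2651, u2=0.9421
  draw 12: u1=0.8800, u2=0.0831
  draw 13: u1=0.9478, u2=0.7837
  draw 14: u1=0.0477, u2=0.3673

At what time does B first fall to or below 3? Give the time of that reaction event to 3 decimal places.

Threshold first reached at t = 0.176

t=0.000: Q=4 M=5 B=4
Draw 1: a1=1.872, a2=6.672, a3=0.776, a4=3.860, a5=0.808, a0=13.988; τ=−ln(0.2604)/13.988=0.096 → t=0.096; u2·a0=0.0606·13.988=0.848 ≤ a1=1.872 → R1 fires; Q=4 M=5 B=5
Draw 2: a1=2.340, a2=8.340, a3=0.776, a4=4.825, a5=0.808, a0=17.089; τ=−ln(0.9716)/17.089=0.002 → t=0.098; u2·a0=0.1413·17.089=2.415; a1=2.340 < 2.415 ≤ a1+a2=10.680 → R2 fires; Q=3 M=7 B=4
Draw 3: a1=1.404, a2=5.004, a3=0.582, a4=5.404, a5=0.606, a0=13.000; τ=−ln(0.3605)/13.000=0.078 → t=0.176; u2·a0=0.1835·13.000=2.385; a1=1.404 < 2.385 ≤ a1+a2=6.408 → R2 fires; Q=2 M=9 B=3
Draw 4: a1=0.702, a2=2.502, a3=0.388, a4=5.211, a5=0.404, a0=9.207; τ=−ln(0.2264)/9.207=0.161 → t=0.338; u2·a0=0.7305·9.207=6.726; a1+…+a3=3.592 < 6.726 ≤ a1+…+a4=8.803 → R4 fires; Q=2 M=10 B=2
Draw 5: a1=0.468, a2=1.668, a3=0.388, a4=3.860, a5=0.404, a0=6.788; τ=−ln(0.0589)/6.788=0.417 → t=0.755; u2·a0=0.2670·6.788=1.812; a1=0.468 < 1.812 ≤ a1+a2=2.136 → R2 fires; Q=1 M=12 B=1
Draw 6: a1=0.117, a2=0.417, a3=0.194, a4=2.316, a5=0.202, a0=3.246; τ=−ln(0.6017)/3.246=0.156 → t=0.911; u2·a0=0.6445·3.246=2.092; a1+…+a3=0.728 < 2.092 ≤ a1+…+a4=3.044 → R4 fires; Q=1 M=13 B=0
Draw 7: a1=0.000, a2=0.000, a3=0.194, a4=0.000, a5=0.202, a0=0.396; τ=−ln(0.1683)/0.396=4.500 → t=5.411; u2·a0=0.7884·0.396=0.312; a1+…+a4=0.194 < 0.312 ≤ a1+…+a5=0.396 → R5 fires; Q=2 M=13 B=2
Draw 8: a1=0.468, a2=1.668, a3=0.388, a4=5.018, a5=0.404, a0=7.946; τ=−ln(0.3715)/7.946=0.125 → t=5.536; u2·a0=0.5373·7.946=4.269; a1+…+a3=2.524 < 4.269 ≤ a1+…+a4=7.542 → R4 fires; Q=2 M=14 B=1
Draw 9: a1=0.234, a2=0.834, a3=0.388, a4=2.702, a5=0.404, a0=4.562; τ=−ln(0.7760)/4.562=0.056 → t=5.592; u2·a0=0.5182·4.562=2.364; a1+…+a3=1.456 < 2.364 ≤ a1+…+a4=4.158 → R4 fires; Q=2 M=15 B=0
Draw 10: a1=0.000, a2=0.000, a3=0.388, a4=0.000, a5=0.404, a0=0.792; τ=−ln(0.9022)/0.792=0.130 → t=5.722; u2·a0=0.0085·0.792=0.007; a1+a2=0.000 < 0.007 ≤ a1+…+a3=0.388 → R3 fires; Q=3 M=16 B=0
Draw 11: a1=0.000, a2=0.000, a3=0.582, a4=0.000, a5=0.606, a0=1.188; τ=−ln(0.2651)/1.188=1.118 → t=6.839; u2·a0=0.9421·1.188=1.119; a1+…+a4=0.582 < 1.119 ≤ a1+…+a5=1.188 → R5 fires; Q=4 M=16 B=2
Draw 12: a1=0.936, a2=3.336, a3=0.776, a4=6.176, a5=0.808, a0=12.032; τ=−ln(0.8800)/12.032=0.011 → t=6.850; u2·a0=0.0831·12.032=1.000; a1=0.936 < 1.000 ≤ a1+a2=4.272 → R2 fires; Q=3 M=18 B=1
Draw 13: a1=0.351, a2=1.251, a3=0.582, a4=3.474, a5=0.606, a0=6.264; τ=−ln(0.9478)/6.264=0.009 → t=6.858; u2·a0=0.7837·6.264=4.909; a1+…+a3=2.184 < 4.909 ≤ a1+…+a4=5.658 → R4 fires; Q=3 M=19 B=0
Draw 14: a1=0.000, a2=0.000, a3=0.582, a4=0.000, a5=0.606, a0=1.188; τ=−ln(0.0477)/1.188=2.561 → t=9.420 > T=7.39: stop.
B first becomes ≤ 3 when it reaches 3 at the event at t=0.176.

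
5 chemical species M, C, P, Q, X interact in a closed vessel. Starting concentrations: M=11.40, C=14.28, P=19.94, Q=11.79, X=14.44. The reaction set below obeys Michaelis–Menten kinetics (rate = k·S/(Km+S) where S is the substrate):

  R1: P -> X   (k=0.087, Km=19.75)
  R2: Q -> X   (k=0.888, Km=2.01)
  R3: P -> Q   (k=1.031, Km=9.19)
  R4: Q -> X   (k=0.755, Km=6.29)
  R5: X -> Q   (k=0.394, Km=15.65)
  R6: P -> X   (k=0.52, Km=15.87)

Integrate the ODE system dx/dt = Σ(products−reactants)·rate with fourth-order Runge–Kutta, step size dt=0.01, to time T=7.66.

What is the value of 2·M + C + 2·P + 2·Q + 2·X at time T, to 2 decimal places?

Check how each reaction changes W = 2·M + C + 2·P + 2·Q + 2·X (weight of products minus weight of reactants):
R1: P -> X: (2·1) − (2·1) = 2 − 2 = 0
R2: Q -> X: (2·1) − (2·1) = 2 − 2 = 0
R3: P -> Q: (2·1) − (2·1) = 2 − 2 = 0
R4: Q -> X: (2·1) − (2·1) = 2 − 2 = 0
R5: X -> Q: (2·1) − (2·1) = 2 − 2 = 0
R6: P -> X: (2·1) − (2·1) = 2 − 2 = 0
Every reaction leaves W unchanged, so W is conserved and no simulation is needed: W(T) = W(0) = 2·11.40 + 14.28 + 2·19.94 + 2·11.79 + 2·14.44 = 129.42

Value at T = 129.42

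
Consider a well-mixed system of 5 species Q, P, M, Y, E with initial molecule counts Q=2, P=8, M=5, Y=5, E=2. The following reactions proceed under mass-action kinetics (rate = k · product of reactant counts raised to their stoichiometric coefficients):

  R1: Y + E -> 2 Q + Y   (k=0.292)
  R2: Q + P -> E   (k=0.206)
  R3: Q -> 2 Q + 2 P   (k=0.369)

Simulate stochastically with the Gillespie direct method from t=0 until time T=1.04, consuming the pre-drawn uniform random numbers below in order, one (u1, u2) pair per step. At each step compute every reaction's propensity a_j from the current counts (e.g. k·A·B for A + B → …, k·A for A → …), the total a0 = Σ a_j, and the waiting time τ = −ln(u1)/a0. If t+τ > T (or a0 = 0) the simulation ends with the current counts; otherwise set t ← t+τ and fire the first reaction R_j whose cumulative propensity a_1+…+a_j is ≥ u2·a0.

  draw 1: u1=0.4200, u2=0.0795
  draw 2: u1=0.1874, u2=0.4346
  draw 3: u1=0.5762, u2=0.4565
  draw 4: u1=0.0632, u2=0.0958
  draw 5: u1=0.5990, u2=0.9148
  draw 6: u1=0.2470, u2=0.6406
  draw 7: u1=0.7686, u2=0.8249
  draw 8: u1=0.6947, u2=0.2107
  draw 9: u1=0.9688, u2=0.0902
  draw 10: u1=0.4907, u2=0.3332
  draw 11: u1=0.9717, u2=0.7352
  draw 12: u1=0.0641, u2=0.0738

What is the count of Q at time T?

Q at T = 5

t=0.000: Q=2 P=8 M=5 Y=5 E=2
Draw 1: a1=2.920, a2=3.296, a3=0.738, a0=6.954; τ=−ln(0.4200)/6.954=0.125 → t=0.125; u2·a0=0.0795·6.954=0.553 ≤ a1=2.920 → R1 fires; Q=4 P=8 M=5 Y=5 E=1
Draw 2: a1=1.460, a2=6.592, a3=1.476, a0=9.528; τ=−ln(0.1874)/9.528=0.176 → t=0.300; u2·a0=0.4346·9.528=4.141; a1=1.460 < 4.141 ≤ a1+a2=8.052 → R2 fires; Q=3 P=7 M=5 Y=5 E=2
Draw 3: a1=2.920, a2=4.326, a3=1.107, a0=8.353; τ=−ln(0.5762)/8.353=0.066 → t=0.366; u2·a0=0.4565·8.353=3.813; a1=2.920 < 3.813 ≤ a1+a2=7.246 → R2 fires; Q=2 P=6 M=5 Y=5 E=3
Draw 4: a1=4.380, a2=2.472, a3=0.738, a0=7.590; τ=−ln(0.0632)/7.590=0.364 → t=0.730; u2·a0=0.0958·7.590=0.727 ≤ a1=4.380 → R1 fires; Q=4 P=6 M=5 Y=5 E=2
Draw 5: a1=2.920, a2=4.944, a3=1.476, a0=9.340; τ=−ln(0.5990)/9.340=0.055 → t=0.785; u2·a0=0.9148·9.340=8.544; a1+a2=7.864 < 8.544 ≤ a1+…+a3=9.340 → R3 fires; Q=5 P=8 M=5 Y=5 E=2
Draw 6: a1=2.920, a2=8.240, a3=1.845, a0=13.005; τ=−ln(0.2470)/13.005=0.108 → t=0.893; u2·a0=0.6406·13.005=8.331; a1=2.920 < 8.331 ≤ a1+a2=11.160 → R2 fires; Q=4 P=7 M=5 Y=5 E=3
Draw 7: a1=4.380, a2=5.768, a3=1.476, a0=11.624; τ=−ln(0.7686)/11.624=0.023 → t=0.915; u2·a0=0.8249·11.624=9.589; a1=4.380 < 9.589 ≤ a1+a2=10.148 → R2 fires; Q=3 P=6 M=5 Y=5 E=4
Draw 8: a1=5.840, a2=3.708, a3=1.107, a0=10.655; τ=−ln(0.6947)/10.655=0.034 → t=0.950; u2·a0=0.2107·10.655=2.245 ≤ a1=5.840 → R1 fires; Q=5 P=6 M=5 Y=5 E=3
Draw 9: a1=4.380, a2=6.180, a3=1.845, a0=12.405; τ=−ln(0.9688)/12.405=0.003 → t=0.952; u2·a0=0.0902·12.405=1.119 ≤ a1=4.380 → R1 fires; Q=7 P=6 M=5 Y=5 E=2
Draw 10: a1=2.920, a2=8.652, a3=2.583, a0=14.155; τ=−ln(0.4907)/14.155=0.050 → t=1.002; u2·a0=0.3332·14.155=4.716; a1=2.920 < 4.716 ≤ a1+a2=11.572 → R2 fires; Q=6 P=5 M=5 Y=5 E=3
Draw 11: a1=4.380, a2=6.180, a3=2.214, a0=12.774; τ=−ln(0.9717)/12.774=0.002 → t=1.005; u2·a0=0.7352·12.774=9.391; a1=4.380 < 9.391 ≤ a1+a2=10.560 → R2 fires; Q=5 P=4 M=5 Y=5 E=4
Draw 12: a1=5.840, a2=4.120, a3=1.845, a0=11.805; τ=−ln(0.0641)/11.805=0.233 → t=1.237 > T=1.04: stop.
Read off Q at T=1.04: 5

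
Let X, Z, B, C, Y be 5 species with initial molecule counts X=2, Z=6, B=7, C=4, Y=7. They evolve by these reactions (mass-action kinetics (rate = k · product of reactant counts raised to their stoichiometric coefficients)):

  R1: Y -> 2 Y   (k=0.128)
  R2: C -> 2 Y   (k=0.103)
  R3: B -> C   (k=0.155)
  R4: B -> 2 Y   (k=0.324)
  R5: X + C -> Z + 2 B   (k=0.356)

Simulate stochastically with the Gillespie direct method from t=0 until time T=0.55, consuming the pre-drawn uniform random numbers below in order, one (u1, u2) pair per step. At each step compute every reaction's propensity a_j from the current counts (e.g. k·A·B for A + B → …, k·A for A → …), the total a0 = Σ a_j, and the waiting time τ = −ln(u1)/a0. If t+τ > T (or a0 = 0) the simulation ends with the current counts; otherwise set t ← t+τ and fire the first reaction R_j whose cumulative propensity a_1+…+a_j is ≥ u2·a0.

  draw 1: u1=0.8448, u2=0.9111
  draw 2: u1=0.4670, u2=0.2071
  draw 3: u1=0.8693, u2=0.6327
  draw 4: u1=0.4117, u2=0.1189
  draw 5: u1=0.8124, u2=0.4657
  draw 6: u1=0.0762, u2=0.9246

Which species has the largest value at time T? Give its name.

t=0.000: X=2 Z=6 B=7 C=4 Y=7
Draw 1: a1=0.896, a2=0.412, a3=1.085, a4=2.268, a5=2.848, a0=7.509; τ=−ln(0.8448)/7.509=0.022 → t=0.022; u2·a0=0.9111·7.509=6.841; a1+…+a4=4.661 < 6.841 ≤ a1+…+a5=7.509 → R5 fires; X=1 Z=7 B=9 C=3 Y=7
Draw 2: a1=0.896, a2=0.309, a3=1.395, a4=2.916, a5=1.068, a0=6.584; τ=−ln(0.4670)/6.584=0.116 → t=0.138; u2·a0=0.2071·6.584=1.364; a1+a2=1.205 < 1.364 ≤ a1+…+a3=2.600 → R3 fires; X=1 Z=7 B=8 C=4 Y=7
Draw 3: a1=0.896, a2=0.412, a3=1.240, a4=2.592, a5=1.424, a0=6.564; τ=−ln(0.8693)/6.564=0.021 → t=0.159; u2·a0=0.6327·6.564=4.153; a1+…+a3=2.548 < 4.153 ≤ a1+…+a4=5.140 → R4 fires; X=1 Z=7 B=7 C=4 Y=9
Draw 4: a1=1.152, a2=0.412, a3=1.085, a4=2.268, a5=1.424, a0=6.341; τ=−ln(0.4117)/6.341=0.140 → t=0.299; u2·a0=0.1189·6.341=0.754 ≤ a1=1.152 → R1 fires; X=1 Z=7 B=7 C=4 Y=10
Draw 5: a1=1.280, a2=0.412, a3=1.085, a4=2.268, a5=1.424, a0=6.469; τ=−ln(0.8124)/6.469=0.032 → t=0.332; u2·a0=0.4657·6.469=3.013; a1+…+a3=2.777 < 3.013 ≤ a1+…+a4=5.045 → R4 fires; X=1 Z=7 B=6 C=4 Y=12
Draw 6: a1=1.536, a2=0.412, a3=0.930, a4=1.944, a5=1.424, a0=6.246; τ=−ln(0.0762)/6.246=0.412 → t=0.744 > T=0.55: stop.
At T=0.55: X=1 Z=7 B=6 C=4 Y=12; the largest is Y.

Dominant species at T: Y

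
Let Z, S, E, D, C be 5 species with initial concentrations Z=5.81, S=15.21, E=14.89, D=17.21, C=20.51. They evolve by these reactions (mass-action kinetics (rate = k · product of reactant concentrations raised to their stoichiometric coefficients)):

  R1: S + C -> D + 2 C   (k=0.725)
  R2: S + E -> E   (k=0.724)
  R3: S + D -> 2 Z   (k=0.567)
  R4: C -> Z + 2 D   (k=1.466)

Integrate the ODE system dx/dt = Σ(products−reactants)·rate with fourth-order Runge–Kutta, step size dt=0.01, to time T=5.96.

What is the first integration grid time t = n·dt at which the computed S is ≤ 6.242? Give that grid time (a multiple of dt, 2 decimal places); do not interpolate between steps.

RK4 with dt=0.01: 596 steps to T=5.96. Trajectory (selected grid times):
t=0.00: Z=5.81 S=15.21 E=14.89 D=17.21 C=20.51
t=0.02: Z=10.94 S=7.22 E=14.89 D=19.69 C=23.29
t=0.03: Z=12.66 S=4.87 E=14.89 D=20.72 C=23.96
t=0.66: Z=31.37 S=0.00 E=14.89 D=52.60 C=10.37
t=1.32: Z=37.80 S=0.00 E=14.89 D=65.46 C=3.94
t=1.99: Z=40.26 S=0.00 E=14.89 D=70.39 C=1.48
t=2.65: Z=41.18 S=0.00 E=14.89 D=72.22 C=0.56
t=3.31: Z=41.52 S=0.00 E=14.89 D=72.91 C=0.21
t=3.97: Z=41.65 S=0.00 E=14.89 D=73.17 C=0.08
t=4.64: Z=41.71 S=0.00 E=14.89 D=73.28 C=0.03
t=5.30: Z=41.72 S=0.00 E=14.89 D=73.31 C=0.01
t=5.96: Z=41.73 S=0.00 E=14.89 D=73.33 C=0.00
S(0.02)=7.218 > 6.242 but S(0.03)=4.868 ≤ 6.242, so the first grid time is t=0.03.

Threshold first reached at t = 0.03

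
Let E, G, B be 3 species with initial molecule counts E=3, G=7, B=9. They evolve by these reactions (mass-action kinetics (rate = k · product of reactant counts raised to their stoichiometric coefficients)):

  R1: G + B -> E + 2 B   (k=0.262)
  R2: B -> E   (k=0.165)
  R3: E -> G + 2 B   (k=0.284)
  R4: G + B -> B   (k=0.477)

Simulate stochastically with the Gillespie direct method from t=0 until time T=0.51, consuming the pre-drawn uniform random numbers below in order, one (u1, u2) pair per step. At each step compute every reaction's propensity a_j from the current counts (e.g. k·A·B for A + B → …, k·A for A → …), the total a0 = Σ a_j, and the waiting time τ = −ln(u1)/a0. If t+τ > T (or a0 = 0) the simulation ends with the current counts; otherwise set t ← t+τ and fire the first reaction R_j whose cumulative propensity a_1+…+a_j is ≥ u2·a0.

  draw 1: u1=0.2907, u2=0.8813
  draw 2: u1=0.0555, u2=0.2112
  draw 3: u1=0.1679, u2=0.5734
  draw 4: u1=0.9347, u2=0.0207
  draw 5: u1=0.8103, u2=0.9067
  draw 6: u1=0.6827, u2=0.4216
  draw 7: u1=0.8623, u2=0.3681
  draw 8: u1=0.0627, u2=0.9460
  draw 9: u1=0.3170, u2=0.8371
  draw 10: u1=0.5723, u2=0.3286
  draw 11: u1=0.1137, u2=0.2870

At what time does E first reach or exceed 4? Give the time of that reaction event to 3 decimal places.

t=0.000: E=3 G=7 B=9
Draw 1: a1=16.506, a2=1.485, a3=0.852, a4=30.051, a0=48.894; τ=−ln(0.2907)/48.894=0.025 → t=0.025; u2·a0=0.8813·48.894=43.090; a1+…+a3=18.843 < 43.090 ≤ a1+…+a4=48.894 → R4 fires; E=3 G=6 B=9
Draw 2: a1=14.148, a2=1.485, a3=0.852, a4=25.758, a0=42.243; τ=−ln(0.0555)/42.243=0.068 → t=0.094; u2·a0=0.2112·42.243=8.922 ≤ a1=14.148 → R1 fires; E=4 G=5 B=10
Draw 3: a1=13.100, a2=1.650, a3=1.136, a4=23.850, a0=39.736; τ=−ln(0.1679)/39.736=0.045 → t=0.139; u2·a0=0.5734·39.736=22.785; a1+…+a3=15.886 < 22.785 ≤ a1+…+a4=39.736 → R4 fires; E=4 G=4 B=10
Draw 4: a1=10.480, a2=1.650, a3=1.136, a4=19.080, a0=32.346; τ=−ln(0.9347)/32.346=0.002 → t=0.141; u2·a0=0.0207·32.346=0.670 ≤ a1=10.480 → R1 fires; E=5 G=3 B=11
Draw 5: a1=8.646, a2=1.815, a3=1.420, a4=15.741, a0=27.622; τ=−ln(0.8103)/27.622=0.008 → t=0.148; u2·a0=0.9067·27.622=25.045; a1+…+a3=11.881 < 25.045 ≤ a1+…+a4=27.622 → R4 fires; E=5 G=2 B=11
Draw 6: a1=5.764, a2=1.815, a3=1.420, a4=10.494, a0=19.493; τ=−ln(0.6827)/19.493=0.020 → t=0.168; u2·a0=0.4216·19.493=8.218; a1+a2=7.579 < 8.218 ≤ a1+…+a3=8.999 → R3 fires; E=4 G=3 B=13
Draw 7: a1=10.218, a2=2.145, a3=1.136, a4=18.603, a0=32.102; τ=−ln(0.8623)/32.102=0.005 → t=0.173; u2·a0=0.3681·32.102=11.817; a1=10.218 < 11.817 ≤ a1+a2=12.363 → R2 fires; E=5 G=3 B=12
Draw 8: a1=9.432, a2=1.980, a3=1.420, a4=17.172, a0=30.004; τ=−ln(0.0627)/30.004=0.092 → t=0.265; u2·a0=0.9460·30.004=28.384; a1+…+a3=12.832 < 28.384 ≤ a1+…+a4=30.004 → R4 fires; E=5 G=2 B=12
Draw 9: a1=6.288, a2=1.980, a3=1.420, a4=11.448, a0=21.136; τ=−ln(0.3170)/21.136=0.054 → t=0.319; u2·a0=0.8371·21.136=17.693; a1+…+a3=9.688 < 17.693 ≤ a1+…+a4=21.136 → R4 fires; E=5 G=1 B=12
Draw 10: a1=3.144, a2=1.980, a3=1.420, a4=5.724, a0=12.268; τ=−ln(0.5723)/12.268=0.045 → t=0.365; u2·a0=0.3286·12.268=4.031; a1=3.144 < 4.031 ≤ a1+a2=5.124 → R2 fires; E=6 G=1 B=11
Draw 11: a1=2.882, a2=1.815, a3=1.704, a4=5.247, a0=11.648; τ=−ln(0.1137)/11.648=0.187 → t=0.551 > T=0.51: stop.
E first becomes ≥ 4 when it reaches 4 at the event at t=0.094.

Threshold first reached at t = 0.094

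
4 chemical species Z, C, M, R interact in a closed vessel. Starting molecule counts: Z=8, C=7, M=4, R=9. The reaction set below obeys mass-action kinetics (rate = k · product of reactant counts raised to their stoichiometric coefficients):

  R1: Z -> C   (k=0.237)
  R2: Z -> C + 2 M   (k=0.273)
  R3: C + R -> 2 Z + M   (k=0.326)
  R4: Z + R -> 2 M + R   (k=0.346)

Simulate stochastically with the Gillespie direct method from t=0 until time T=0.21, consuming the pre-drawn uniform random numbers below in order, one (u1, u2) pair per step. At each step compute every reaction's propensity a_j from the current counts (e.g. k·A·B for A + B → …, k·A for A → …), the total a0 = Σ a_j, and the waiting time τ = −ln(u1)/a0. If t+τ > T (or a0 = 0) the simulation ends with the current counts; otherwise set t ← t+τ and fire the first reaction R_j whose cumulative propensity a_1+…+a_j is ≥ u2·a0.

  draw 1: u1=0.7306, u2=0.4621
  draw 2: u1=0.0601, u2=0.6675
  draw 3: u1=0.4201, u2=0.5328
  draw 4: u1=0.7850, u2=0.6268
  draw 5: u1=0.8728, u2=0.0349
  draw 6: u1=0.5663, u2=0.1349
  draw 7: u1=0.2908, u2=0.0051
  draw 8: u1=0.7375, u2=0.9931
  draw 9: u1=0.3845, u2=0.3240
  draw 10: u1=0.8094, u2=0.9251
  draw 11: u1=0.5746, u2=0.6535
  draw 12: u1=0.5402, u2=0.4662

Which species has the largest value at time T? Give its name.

Dominant species at T: M

t=0.000: Z=8 C=7 M=4 R=9
Draw 1: a1=1.896, a2=2.184, a3=20.538, a4=24.912, a0=49.530; τ=−ln(0.7306)/49.530=0.006 → t=0.006; u2·a0=0.4621·49.530=22.888; a1+a2=4.080 < 22.888 ≤ a1+…+a3=24.618 → R3 fires; Z=10 C=6 M=5 R=8
Draw 2: a1=2.370, a2=2.730, a3=15.648, a4=27.680, a0=48.428; τ=−ln(0.0601)/48.428=0.058 → t=0.064; u2·a0=0.6675·48.428=32.326; a1+…+a3=20.748 < 32.326 ≤ a1+…+a4=48.428 → R4 fires; Z=9 C=6 M=7 R=8
Draw 3: a1=2.133, a2=2.457, a3=15.648, a4=24.912, a0=45.150; τ=−ln(0.4201)/45.150=0.019 → t=0.084; u2·a0=0.5328·45.150=24.056; a1+…+a3=20.238 < 24.056 ≤ a1+…+a4=45.150 → R4 fires; Z=8 C=6 M=9 R=8
Draw 4: a1=1.896, a2=2.184, a3=15.648, a4=22.144, a0=41.872; τ=−ln(0.7850)/41.872=0.006 → t=0.089; u2·a0=0.6268·41.872=26.245; a1+…+a3=19.728 < 26.245 ≤ a1+…+a4=41.872 → R4 fires; Z=7 C=6 M=11 R=8
Draw 5: a1=1.659, a2=1.911, a3=15.648, a4=19.376, a0=38.594; τ=−ln(0.8728)/38.594=0.004 → t=0.093; u2·a0=0.0349·38.594=1.347 ≤ a1=1.659 → R1 fires; Z=6 C=7 M=11 R=8
Draw 6: a1=1.422, a2=1.638, a3=18.256, a4=16.608, a0=37.924; τ=−ln(0.5663)/37.924=0.015 → t=0.108; u2·a0=0.1349·37.924=5.116; a1+a2=3.060 < 5.116 ≤ a1+…+a3=21.316 → R3 fires; Z=8 C=6 M=12 R=7
Draw 7: a1=1.896, a2=2.184, a3=13.692, a4=19.376, a0=37.148; τ=−ln(0.2908)/37.148=0.033 → t=0.141; u2·a0=0.0051·37.148=0.189 ≤ a1=1.896 → R1 fires; Z=7 C=7 M=12 R=7
Draw 8: a1=1.659, a2=1.911, a3=15.974, a4=16.954, a0=36.498; τ=−ln(0.7375)/36.498=0.008 → t=0.149; u2·a0=0.9931·36.498=36.246; a1+…+a3=19.544 < 36.246 ≤ a1+…+a4=36.498 → R4 fires; Z=6 C=7 M=14 R=7
Draw 9: a1=1.422, a2=1.638, a3=15.974, a4=14.532, a0=33.566; τ=−ln(0.3845)/33.566=0.028 → t=0.178; u2·a0=0.3240·33.566=10.875; a1+a2=3.060 < 10.875 ≤ a1+…+a3=19.034 → R3 fires; Z=8 C=6 M=15 R=6
Draw 10: a1=1.896, a2=2.184, a3=11.736, a4=16.608, a0=32.424; τ=−ln(0.8094)/32.424=0.007 → t=0.184; u2·a0=0.9251·32.424=29.995; a1+…+a3=15.816 < 29.995 ≤ a1+…+a4=32.424 → R4 fires; Z=7 C=6 M=17 R=6
Draw 11: a1=1.659, a2=1.911, a3=11.736, a4=14.532, a0=29.838; τ=−ln(0.5746)/29.838=0.019 → t=0.203; u2·a0=0.6535·29.838=19.499; a1+…+a3=15.306 < 19.499 ≤ a1+…+a4=29.838 → R4 fires; Z=6 C=6 M=19 R=6
Draw 12: a1=1.422, a2=1.638, a3=11.736, a4=12.456, a0=27.252; τ=−ln(0.5402)/27.252=0.023 → t=0.226 > T=0.21: stop.
At T=0.21: Z=6 C=6 M=19 R=6; the largest is M.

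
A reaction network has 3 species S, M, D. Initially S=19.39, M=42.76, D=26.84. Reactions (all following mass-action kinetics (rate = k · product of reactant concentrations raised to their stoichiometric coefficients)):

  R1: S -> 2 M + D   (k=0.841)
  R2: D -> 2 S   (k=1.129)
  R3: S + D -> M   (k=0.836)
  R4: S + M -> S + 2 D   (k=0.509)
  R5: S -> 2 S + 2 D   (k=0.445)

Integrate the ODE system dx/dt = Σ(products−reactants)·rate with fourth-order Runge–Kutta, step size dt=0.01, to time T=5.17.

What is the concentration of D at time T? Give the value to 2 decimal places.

D at T = 218.39

RK4 with dt=0.01: 517 steps to T=5.17. Trajectory (selected grid times):
t=0.00: S=19.39 M=42.76 D=26.84
t=0.57: S=2.67 M=60.05 D=45.14
t=1.15: S=2.68 M=74.80 D=55.85
t=1.72: S=2.68 M=91.97 D=68.62
t=2.30: S=2.69 M=112.80 D=84.13
t=2.87: S=2.69 M=137.22 D=102.31
t=3.45: S=2.69 M=166.86 D=124.37
t=4.02: S=2.69 M=201.59 D=150.23
t=4.60: S=2.69 M=243.74 D=181.61
t=5.17: S=2.70 M=293.14 D=218.39
Read off D at T=5.17: 218.39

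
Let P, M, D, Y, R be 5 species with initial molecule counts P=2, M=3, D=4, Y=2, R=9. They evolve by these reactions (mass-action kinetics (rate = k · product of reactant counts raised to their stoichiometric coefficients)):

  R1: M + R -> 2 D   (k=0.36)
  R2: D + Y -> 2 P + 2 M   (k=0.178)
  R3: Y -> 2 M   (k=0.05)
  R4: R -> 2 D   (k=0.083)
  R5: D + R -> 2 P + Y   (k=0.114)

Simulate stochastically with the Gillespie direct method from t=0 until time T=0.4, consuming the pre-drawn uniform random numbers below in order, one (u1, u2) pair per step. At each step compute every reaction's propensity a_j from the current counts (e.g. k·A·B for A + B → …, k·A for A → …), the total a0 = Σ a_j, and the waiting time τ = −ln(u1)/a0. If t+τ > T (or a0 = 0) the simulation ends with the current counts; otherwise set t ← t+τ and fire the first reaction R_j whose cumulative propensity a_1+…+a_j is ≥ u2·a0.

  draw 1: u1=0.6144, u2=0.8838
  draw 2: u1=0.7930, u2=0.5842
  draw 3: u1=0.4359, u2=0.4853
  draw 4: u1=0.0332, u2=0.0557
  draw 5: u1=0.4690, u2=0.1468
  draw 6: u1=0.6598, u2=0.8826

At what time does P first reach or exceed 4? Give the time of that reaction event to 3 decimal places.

t=0.000: P=2 M=3 D=4 Y=2 R=9
Draw 1: a1=9.720, a2=1.424, a3=0.100, a4=0.747, a5=4.104, a0=16.095; τ=−ln(0.6144)/16.095=0.030 → t=0.030; u2·a0=0.8838·16.095=14.225; a1+…+a4=11.991 < 14.225 ≤ a1+…+a5=16.095 → R5 fires; P=4 M=3 D=3 Y=3 R=8
Draw 2: a1=8.640, a2=1.602, a3=0.150, a4=0.664, a5=2.736, a0=13.792; τ=−ln(0.7930)/13.792=0.017 → t=0.047; u2·a0=0.5842·13.792=8.057 ≤ a1=8.640 → R1 fires; P=4 M=2 D=5 Y=3 R=7
Draw 3: a1=5.040, a2=2.670, a3=0.150, a4=0.581, a5=3.990, a0=12.431; τ=−ln(0.4359)/12.431=0.067 → t=0.114; u2·a0=0.4853·12.431=6.033; a1=5.040 < 6.033 ≤ a1+a2=7.710 → R2 fires; P=6 M=4 D=4 Y=2 R=7
Draw 4: a1=10.080, a2=1.424, a3=0.100, a4=0.581, a5=3.192, a0=15.377; τ=−ln(0.0332)/15.377=0.221 → t=0.335; u2·a0=0.0557·15.377=0.856 ≤ a1=10.080 → R1 fires; P=6 M=3 D=6 Y=2 R=6
Draw 5: a1=6.480, a2=2.136, a3=0.100, a4=0.498, a5=4.104, a0=13.318; τ=−ln(0.4690)/13.318=0.057 → t=0.392; u2·a0=0.1468·13.318=1.955 ≤ a1=6.480 → R1 fires; P=6 M=2 D=8 Y=2 R=5
Draw 6: a1=3.600, a2=2.848, a3=0.100, a4=0.415, a5=4.560, a0=11.523; τ=−ln(0.6598)/11.523=0.036 → t=0.428 > T=0.4: stop.
P first becomes ≥ 4 when it reaches 4 at the event at t=0.030.

Threshold first reached at t = 0.030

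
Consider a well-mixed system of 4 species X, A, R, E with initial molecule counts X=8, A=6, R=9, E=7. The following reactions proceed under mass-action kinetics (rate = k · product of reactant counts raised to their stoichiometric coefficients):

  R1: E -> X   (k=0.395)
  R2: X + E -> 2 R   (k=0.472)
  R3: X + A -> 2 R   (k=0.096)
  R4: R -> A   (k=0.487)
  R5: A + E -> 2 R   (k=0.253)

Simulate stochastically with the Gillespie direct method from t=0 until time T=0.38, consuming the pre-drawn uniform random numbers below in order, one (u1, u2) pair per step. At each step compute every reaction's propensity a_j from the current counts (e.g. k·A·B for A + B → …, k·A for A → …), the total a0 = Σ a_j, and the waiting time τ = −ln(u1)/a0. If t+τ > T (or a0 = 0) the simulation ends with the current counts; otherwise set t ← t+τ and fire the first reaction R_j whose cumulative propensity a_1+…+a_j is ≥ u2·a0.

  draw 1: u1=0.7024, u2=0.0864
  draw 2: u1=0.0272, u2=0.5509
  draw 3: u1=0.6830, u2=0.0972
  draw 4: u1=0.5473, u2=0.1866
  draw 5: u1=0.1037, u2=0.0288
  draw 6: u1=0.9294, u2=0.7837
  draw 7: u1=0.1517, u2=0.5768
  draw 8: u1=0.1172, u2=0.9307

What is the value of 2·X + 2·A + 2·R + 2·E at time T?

Value at T = 60

Check how each reaction changes W = 2·X + 2·A + 2·R + 2·E (weight of products minus weight of reactants):
R1: E -> X: (2·1) − (2·1) = 2 − 2 = 0
R2: X + E -> 2 R: (2·2) − (2·1 + 2·1) = 4 − 4 = 0
R3: X + A -> 2 R: (2·2) − (2·1 + 2·1) = 4 − 4 = 0
R4: R -> A: (2·1) − (2·1) = 2 − 2 = 0
R5: A + E -> 2 R: (2·2) − (2·1 + 2·1) = 4 − 4 = 0
Every reaction leaves W unchanged, so W is conserved and no simulation is needed: W(T) = W(0) = 2·8 + 2·6 + 2·9 + 2·7 = 60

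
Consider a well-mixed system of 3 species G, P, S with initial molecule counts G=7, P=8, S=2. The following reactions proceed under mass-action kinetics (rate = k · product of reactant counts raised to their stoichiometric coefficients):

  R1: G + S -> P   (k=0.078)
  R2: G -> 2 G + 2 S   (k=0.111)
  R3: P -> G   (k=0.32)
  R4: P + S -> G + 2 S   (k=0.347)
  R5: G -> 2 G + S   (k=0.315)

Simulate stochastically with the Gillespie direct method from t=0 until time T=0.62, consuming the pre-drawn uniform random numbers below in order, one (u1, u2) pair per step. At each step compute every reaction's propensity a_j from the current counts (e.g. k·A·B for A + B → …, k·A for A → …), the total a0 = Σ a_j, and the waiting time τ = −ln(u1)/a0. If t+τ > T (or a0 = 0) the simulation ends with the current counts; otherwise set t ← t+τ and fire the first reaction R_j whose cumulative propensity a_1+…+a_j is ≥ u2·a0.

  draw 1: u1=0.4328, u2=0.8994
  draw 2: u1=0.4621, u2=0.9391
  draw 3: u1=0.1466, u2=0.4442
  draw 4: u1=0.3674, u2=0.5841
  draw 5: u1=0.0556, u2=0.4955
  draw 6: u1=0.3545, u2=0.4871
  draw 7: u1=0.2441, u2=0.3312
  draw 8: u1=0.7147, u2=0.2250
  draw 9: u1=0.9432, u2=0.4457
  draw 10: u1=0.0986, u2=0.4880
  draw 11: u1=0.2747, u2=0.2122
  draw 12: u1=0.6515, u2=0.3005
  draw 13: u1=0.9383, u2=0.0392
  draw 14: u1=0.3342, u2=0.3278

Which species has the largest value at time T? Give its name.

t=0.000: G=7 P=8 S=2
Draw 1: a1=1.092, a2=0.777, a3=2.560, a4=5.552, a5=2.205, a0=12.186; τ=−ln(0.4328)/12.186=0.069 → t=0.069; u2·a0=0.8994·12.186=10.960; a1+…+a4=9.981 < 10.960 ≤ a1+…+a5=12.186 → R5 fires; G=8 P=8 S=3
Draw 2: a1=1.872, a2=0.888, a3=2.560, a4=8.328, a5=2.520, a0=16.168; τ=−ln(0.4621)/16.168=0.048 → t=0.116; u2·a0=0.9391·16.168=15.183; a1+…+a4=13.648 < 15.183 ≤ a1+…+a5=16.168 → R5 fires; G=9 P=8 S=4
Draw 3: a1=2.808, a2=0.999, a3=2.560, a4=11.104, a5=2.835, a0=20.306; τ=−ln(0.1466)/20.306=0.095 → t=0.211; u2·a0=0.4442·20.306=9.020; a1+…+a3=6.367 < 9.020 ≤ a1+…+a4=17.471 → R4 fires; G=10 P=7 S=5
Draw 4: a1=3.900, a2=1.110, a3=2.240, a4=12.145, a5=3.150, a0=22.545; τ=−ln(0.3674)/22.545=0.044 → t=0.255; u2·a0=0.5841·22.545=13.169; a1+…+a3=7.250 < 13.169 ≤ a1+…+a4=19.395 → R4 fires; G=11 P=6 S=6
Draw 5: a1=5.148, a2=1.221, a3=1.920, a4=12.492, a5=3.465, a0=24.246; τ=−ln(0.0556)/24.246=0.119 → t=0.375; u2·a0=0.4955·24.246=12.014; a1+…+a3=8.289 < 12.014 ≤ a1+…+a4=20.781 → R4 fires; G=12 P=5 S=7
Draw 6: a1=6.552, a2=1.332, a3=1.600, a4=12.145, a5=3.780, a0=25.409; τ=−ln(0.3545)/25.409=0.041 → t=0.415; u2·a0=0.4871·25.409=12.377; a1+…+a3=9.484 < 12.377 ≤ a1+…+a4=21.629 → R4 fires; G=13 P=4 S=8
Draw 7: a1=8.112, a2=1.443, a3=1.280, a4=11.104, a5=4.095, a0=26.034; τ=−ln(0.2441)/26.034=0.054 → t=0.470; u2·a0=0.3312·26.034=8.622; a1=8.112 < 8.622 ≤ a1+a2=9.555 → R2 fires; G=14 P=4 S=10
Draw 8: a1=10.920, a2=1.554, a3=1.280, a4=13.880, a5=4.410, a0=32.044; τ=−ln(0.7147)/32.044=0.010 → t=0.480; u2·a0=0.2250·32.044=7.210 ≤ a1=10.920 → R1 fires; G=13 P=5 S=9
Draw 9: a1=9.126, a2=1.443, a3=1.600, a4=15.615, a5=4.095, a0=31.879; τ=−ln(0.9432)/31.879=0.002 → t=0.482; u2·a0=0.4457·31.879=14.208; a1+…+a3=12.169 < 14.208 ≤ a1+…+a4=27.784 → R4 fires; G=14 P=4 S=10
Draw 10: a1=10.920, a2=1.554, a3=1.280, a4=13.880, a5=4.410, a0=32.044; τ=−ln(0.0986)/32.044=0.072 → t=0.554; u2·a0=0.4880·32.044=15.637; a1+…+a3=13.754 < 15.637 ≤ a1+…+a4=27.634 → R4 fires; G=15 P=3 S=11
Draw 11: a1=12.870, a2=1.665, a3=0.960, a4=11.451, a5=4.725, a0=31.671; τ=−ln(0.2747)/31.671=0.041 → t=0.595; u2·a0=0.2122·31.671=6.721 ≤ a1=12.870 → R1 fires; G=14 P=4 S=10
Draw 12: a1=10.920, a2=1.554, a3=1.280, a4=13.880, a5=4.410, a0=32.044; τ=−ln(0.6515)/32.044=0.013 → t=0.608; u2·a0=0.3005·32.044=9.629 ≤ a1=10.920 → R1 fires; G=13 P=5 S=9
Draw 13: a1=9.126, a2=1.443, a3=1.600, a4=15.615, a5=4.095, a0=31.879; τ=−ln(0.9383)/31.879=0.002 → t=0.610; u2·a0=0.0392·31.879=1.250 ≤ a1=9.126 → R1 fires; G=12 P=6 S=8
Draw 14: a1=7.488, a2=1.332, a3=1.920, a4=16.656, a5=3.780, a0=31.176; τ=−ln(0.3342)/31.176=0.035 → t=0.646 > T=0.62: stop.
At T=0.62: G=12 P=6 S=8; the largest is G.

Dominant species at T: G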